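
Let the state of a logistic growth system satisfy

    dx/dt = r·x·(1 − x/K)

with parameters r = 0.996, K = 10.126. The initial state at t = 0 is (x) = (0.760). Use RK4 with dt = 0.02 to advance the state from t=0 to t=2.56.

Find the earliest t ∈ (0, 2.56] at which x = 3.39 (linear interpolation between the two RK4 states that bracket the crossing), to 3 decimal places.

t = 1.832

t=0.000: state=(0.760)
step 1 (dt=0.02): k1=(0.700), k2=(0.706), k3=(0.706), k4=(0.712); state += dt/6·(k1+2k2+2k3+k4)
t=0.020: state=(0.774)
t=0.040: state=(0.788)
t=0.060: state=(0.803)
continuing one RK4 step at a time; state shown every 5 steps (Δt=0.1):
t=0.100: state=(0.833)
t=0.200: state=(0.912)
t=0.300: state=(0.999)
t=0.400: state=(1.092)
t=0.500: state=(1.193)
t=0.600: state=(1.302)
t=0.700: state=(1.419)
t=0.800: state=(1.545)
t=0.900: state=(1.680)
t=1.000: state=(1.824)
t=1.100: state=(1.978)
t=1.200: state=(2.141)
t=1.300: state=(2.314)
t=1.400: state=(2.497)
t=1.500: state=(2.689)
t=1.600: state=(2.890)
t=1.700: state=(3.100)
t=1.800: state=(3.318)
t=1.820: state=(3.363)
next step: t=1.840: state=(3.408) — x has crossed 3.39
linear interpolation between t=1.820 (3.36262) and t=1.840 (3.40751) → t≈1.832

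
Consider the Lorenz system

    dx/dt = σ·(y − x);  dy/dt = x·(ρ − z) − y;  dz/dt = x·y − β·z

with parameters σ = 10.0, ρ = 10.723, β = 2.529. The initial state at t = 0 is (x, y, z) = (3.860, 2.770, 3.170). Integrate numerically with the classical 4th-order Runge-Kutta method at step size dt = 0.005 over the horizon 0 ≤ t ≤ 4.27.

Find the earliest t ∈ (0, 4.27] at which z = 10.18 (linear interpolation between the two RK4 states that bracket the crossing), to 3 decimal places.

t = 0.325

t=0.000: state=(3.860, 2.770, 3.170)
step 1 (dt=0.005): k1=(-10.900, 26.385, 2.675), k2=(-9.968, 26.087, 2.836), k3=(-9.999, 26.104, 2.838), k4=(-9.095, 25.822, 2.998); state += dt/6·(k1+2k2+2k3+k4)
t=0.005: state=(3.810, 2.900, 3.184)
t=0.010: state=(3.769, 3.028, 3.200)
t=0.015: state=(3.736, 3.154, 3.217)
continuing one RK4 step at a time; state shown every 40 steps (Δt=0.2):
t=0.200: state=(5.576, 7.389, 5.661)
t=0.320: state=(7.575, 8.737, 9.979)
next step: t=0.325: state=(7.631, 8.717, 10.183) — z has crossed 10.18
linear interpolation between t=0.320 (9.97854) and t=0.325 (10.18285) → t≈0.325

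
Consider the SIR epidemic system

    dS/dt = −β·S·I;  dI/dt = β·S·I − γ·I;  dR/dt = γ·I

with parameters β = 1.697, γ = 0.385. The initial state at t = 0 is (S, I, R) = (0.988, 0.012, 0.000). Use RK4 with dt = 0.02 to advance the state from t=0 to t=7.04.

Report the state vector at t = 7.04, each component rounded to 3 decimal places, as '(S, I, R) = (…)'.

(S, I, R) = (0.045, 0.254, 0.701)

t=0.000: state=(0.988, 0.012, 0.000)
step 1 (dt=0.02): k1=(-0.020, 0.015, 0.005), k2=(-0.020, 0.016, 0.005), k3=(-0.020, 0.016, 0.005), k4=(-0.021, 0.016, 0.005); state += dt/6·(k1+2k2+2k3+k4)
t=0.020: state=(0.988, 0.012, 0.000)
t=0.040: state=(0.987, 0.013, 0.000)
t=0.060: state=(0.987, 0.013, 0.000)
continuing one RK4 step at a time; state shown every 25 steps (Δt=0.5):
t=0.500: state=(0.974, 0.023, 0.003)
t=1.000: state=(0.948, 0.042, 0.009)
t=1.500: state=(0.902, 0.077, 0.021)
t=2.000: state=(0.827, 0.133, 0.040)
t=2.500: state=(0.716, 0.211, 0.073)
t=3.000: state=(0.576, 0.302, 0.122)
t=3.500: state=(0.430, 0.381, 0.188)
t=4.000: state=(0.305, 0.428, 0.267)
t=4.500: state=(0.210, 0.439, 0.351)
t=5.000: state=(0.146, 0.420, 0.434)
t=5.500: state=(0.104, 0.385, 0.512)
t=6.000: state=(0.076, 0.342, 0.582)
t=6.500: state=(0.058, 0.299, 0.643)
t=7.000: state=(0.046, 0.257, 0.697)
t=7.040: state=(0.045, 0.254, 0.701)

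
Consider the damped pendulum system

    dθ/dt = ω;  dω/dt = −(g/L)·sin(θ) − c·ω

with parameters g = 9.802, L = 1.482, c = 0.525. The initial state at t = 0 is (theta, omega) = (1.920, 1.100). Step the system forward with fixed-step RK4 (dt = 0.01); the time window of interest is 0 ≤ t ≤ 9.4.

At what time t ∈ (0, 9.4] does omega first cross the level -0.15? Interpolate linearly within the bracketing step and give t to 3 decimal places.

t = 0.199

t=0.000: state=(1.920, 1.100)
step 1 (dt=0.01): k1=(1.100, -6.792), k2=(1.066, -6.762), k3=(1.066, -6.762), k4=(1.032, -6.732); state += dt/6·(k1+2k2+2k3+k4)
t=0.010: state=(1.931, 1.032)
t=0.020: state=(1.941, 0.965)
t=0.030: state=(1.950, 0.899)
t=0.190: state=(2.013, -0.098)
next step: t=0.200: state=(2.011, -0.158) — omega has crossed -0.15
linear interpolation between t=0.190 (-0.09843) and t=0.200 (-0.15756) → t≈0.199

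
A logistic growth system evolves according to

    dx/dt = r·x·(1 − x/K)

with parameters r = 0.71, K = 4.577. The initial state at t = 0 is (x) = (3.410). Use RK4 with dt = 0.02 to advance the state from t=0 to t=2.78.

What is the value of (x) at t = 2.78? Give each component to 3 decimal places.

(x) = (4.369)

t=0.000: state=(3.410)
step 1 (dt=0.02): k1=(0.617), k2=(0.615), k3=(0.615), k4=(0.613); state += dt/6·(k1+2k2+2k3+k4)
t=0.020: state=(3.422)
t=0.040: state=(3.435)
t=0.060: state=(3.447)
continuing one RK4 step at a time; state shown every 5 steps (Δt=0.1):
t=0.100: state=(3.471)
t=0.200: state=(3.529)
t=0.300: state=(3.585)
t=0.400: state=(3.639)
t=0.500: state=(3.691)
t=0.600: state=(3.741)
t=0.700: state=(3.788)
t=0.800: state=(3.834)
t=0.900: state=(3.877)
t=1.000: state=(3.918)
t=1.100: state=(3.957)
t=1.200: state=(3.994)
t=1.300: state=(4.029)
t=1.400: state=(4.062)
t=1.500: state=(4.094)
t=1.600: state=(4.124)
t=1.700: state=(4.152)
t=1.800: state=(4.179)
t=1.900: state=(4.204)
t=2.000: state=(4.227)
t=2.100: state=(4.250)
t=2.200: state=(4.271)
t=2.300: state=(4.290)
t=2.400: state=(4.309)
t=2.500: state=(4.326)
t=2.600: state=(4.342)
t=2.700: state=(4.358)
t=2.780: state=(4.369)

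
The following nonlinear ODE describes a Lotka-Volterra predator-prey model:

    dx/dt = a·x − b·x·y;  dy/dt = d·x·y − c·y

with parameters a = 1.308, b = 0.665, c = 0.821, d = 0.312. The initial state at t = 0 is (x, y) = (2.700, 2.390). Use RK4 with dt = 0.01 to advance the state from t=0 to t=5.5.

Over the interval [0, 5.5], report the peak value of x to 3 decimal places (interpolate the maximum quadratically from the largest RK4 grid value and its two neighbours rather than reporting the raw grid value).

max x = 3.362

t=0.000: state=(2.700, 2.390)
step 1 (dt=0.01): k1=(-0.760, 0.051), k2=(-0.759, 0.048), k3=(-0.759, 0.048), k4=(-0.758, 0.045); state += dt/6·(k1+2k2+2k3+k4)
t=0.010: state=(2.692, 2.390)
t=0.020: state=(2.685, 2.391)
t=0.030: state=(2.677, 2.391)
continuing one RK4 step at a time; state shown every 20 steps (Δt=0.2):
t=0.200: state=(2.552, 2.389)
t=0.400: state=(2.415, 2.367)
t=0.600: state=(2.296, 2.326)
t=0.800: state=(2.197, 2.271)
t=1.000: state=(2.119, 2.205)
t=1.200: state=(2.063, 2.131)
t=1.400: state=(2.029, 2.054)
t=1.600: state=(2.015, 1.978)
t=1.800: state=(2.023, 1.903)
t=2.000: state=(2.049, 1.834)
t=2.200: state=(2.095, 1.771)
t=2.400: state=(2.158, 1.715)
t=2.600: state=(2.239, 1.670)
t=2.800: state=(2.335, 1.634)
t=3.000: state=(2.445, 1.609)
t=3.200: state=(2.567, 1.597)
t=3.400: state=(2.696, 1.597)
t=3.600: state=(2.830, 1.610)
t=3.800: state=(2.963, 1.637)
t=4.000: state=(3.088, 1.678)
t=4.200: state=(3.198, 1.732)
t=4.400: state=(3.285, 1.800)
t=4.600: state=(3.342, 1.878)
t=4.800: state=(3.362, 1.965)
t=5.000: state=(3.343, 2.056)
t=5.200: state=(3.283, 2.146)
t=5.400: state=(3.188, 2.229)
t=5.500: state=(3.129, 2.266)
largest grid value and its neighbours: x(4.790)=3.36200, x(4.800)=3.36208, x(4.810)=3.36207
parabola through these three points peaks at t≈4.804 with x≈3.36209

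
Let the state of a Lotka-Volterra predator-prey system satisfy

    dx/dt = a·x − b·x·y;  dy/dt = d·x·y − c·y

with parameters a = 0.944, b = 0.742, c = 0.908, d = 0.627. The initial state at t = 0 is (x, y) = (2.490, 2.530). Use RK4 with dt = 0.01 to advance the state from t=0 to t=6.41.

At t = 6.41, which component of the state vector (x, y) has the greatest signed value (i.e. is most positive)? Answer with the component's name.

largest component: x

t=0.000: state=(2.490, 2.530)
step 1 (dt=0.01): k1=(-2.324, 1.653), k2=(-2.328, 1.640), k3=(-2.328, 1.640), k4=(-2.332, 1.626); state += dt/6·(k1+2k2+2k3+k4)
t=0.010: state=(2.467, 2.546)
t=0.020: state=(2.443, 2.563)
t=0.030: state=(2.420, 2.578)
continuing one RK4 step at a time; state shown every 25 steps (Δt=0.25):
t=0.250: state=(1.909, 2.845)
t=0.500: state=(1.409, 2.936)
t=0.750: state=(1.042, 2.830)
t=1.000: state=(0.796, 2.602)
t=1.250: state=(0.639, 2.318)
t=1.500: state=(0.541, 2.025)
t=1.750: state=(0.483, 1.748)
t=2.000: state=(0.452, 1.498)
t=2.250: state=(0.443, 1.280)
t=2.500: state=(0.450, 1.094)
t=2.750: state=(0.472, 0.937)
t=3.000: state=(0.509, 0.806)
t=3.250: state=(0.561, 0.699)
t=3.500: state=(0.629, 0.611)
t=3.750: state=(0.716, 0.541)
t=4.000: state=(0.824, 0.486)
t=4.250: state=(0.957, 0.445)
t=4.500: state=(1.119, 0.417)
t=4.750: state=(1.313, 0.402)
t=5.000: state=(1.544, 0.401)
t=5.250: state=(1.813, 0.415)
t=5.500: state=(2.119, 0.450)
t=5.750: state=(2.455, 0.514)
t=6.000: state=(2.801, 0.618)
t=6.250: state=(3.118, 0.784)
t=6.410: state=(3.276, 0.934)
compare at T: x=3.276, y=0.934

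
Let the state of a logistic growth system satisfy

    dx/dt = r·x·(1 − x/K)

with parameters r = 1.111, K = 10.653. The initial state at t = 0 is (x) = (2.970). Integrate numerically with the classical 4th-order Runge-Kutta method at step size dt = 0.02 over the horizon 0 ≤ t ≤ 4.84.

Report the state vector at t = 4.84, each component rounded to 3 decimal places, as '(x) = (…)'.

t=0.000: state=(2.970)
step 1 (dt=0.02): k1=(2.380), k2=(2.391), k3=(2.391), k4=(2.403); state += dt/6·(k1+2k2+2k3+k4)
t=0.020: state=(3.018)
t=0.040: state=(3.066)
t=0.060: state=(3.115)
continuing one RK4 step at a time; state shown every 10 steps (Δt=0.2):
t=0.200: state=(3.468)
t=0.400: state=(4.007)
t=0.600: state=(4.576)
t=0.800: state=(5.162)
t=1.000: state=(5.753)
t=1.200: state=(6.334)
t=1.400: state=(6.890)
t=1.600: state=(7.412)
t=1.800: state=(7.890)
t=2.000: state=(8.320)
t=2.200: state=(8.700)
t=2.400: state=(9.030)
t=2.600: state=(9.312)
t=2.800: state=(9.552)
t=3.000: state=(9.753)
t=3.200: state=(9.920)
t=3.400: state=(10.058)
t=3.600: state=(10.171)
t=3.800: state=(10.263)
t=4.000: state=(10.339)
t=4.200: state=(10.400)
t=4.400: state=(10.449)
t=4.600: state=(10.489)
t=4.800: state=(10.522)
t=4.840: state=(10.527)

(x) = (10.527)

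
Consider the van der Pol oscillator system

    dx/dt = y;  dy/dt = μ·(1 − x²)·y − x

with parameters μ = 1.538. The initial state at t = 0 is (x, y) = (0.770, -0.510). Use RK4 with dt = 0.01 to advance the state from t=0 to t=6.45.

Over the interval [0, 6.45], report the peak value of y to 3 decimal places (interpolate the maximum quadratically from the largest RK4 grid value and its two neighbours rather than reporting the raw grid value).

t=0.000: state=(0.770, -0.510)
step 1 (dt=0.01): k1=(-0.510, -1.089), k2=(-0.515, -1.093), k3=(-0.515, -1.093), k4=(-0.521, -1.097); state += dt/6·(k1+2k2+2k3+k4)
t=0.010: state=(0.765, -0.521)
t=0.020: state=(0.760, -0.532)
t=0.030: state=(0.754, -0.543)
continuing one RK4 step at a time; state shown every 25 steps (Δt=0.25):
t=0.250: state=(0.606, -0.816)
t=0.500: state=(0.353, -1.236)
t=0.750: state=(-0.028, -1.843)
t=1.000: state=(-0.577, -2.516)
t=1.250: state=(-1.224, -2.444)
t=1.500: state=(-1.696, -1.239)
t=1.750: state=(-1.865, -0.224)
t=2.000: state=(-1.857, 0.215)
t=2.250: state=(-1.779, 0.391)
t=2.500: state=(-1.668, 0.487)
t=2.750: state=(-1.536, 0.570)
t=3.000: state=(-1.382, 0.667)
t=3.250: state=(-1.199, 0.803)
t=3.500: state=(-0.974, 1.012)
t=3.750: state=(-0.682, 1.359)
t=4.000: state=(-0.274, 1.957)
t=4.250: state=(0.323, 2.845)
t=4.500: state=(1.109, 3.196)
t=4.750: state=(1.755, 1.752)
t=5.000: state=(1.996, 0.342)
t=5.250: state=(2.002, -0.190)
t=5.500: state=(1.929, -0.362)
t=5.750: state=(1.828, -0.439)
t=6.000: state=(1.711, -0.498)
t=6.250: state=(1.579, -0.562)
t=6.450: state=(1.460, -0.627)
largest grid value and its neighbours: y(4.430)=3.26340, y(4.440)=3.26415, y(4.450)=3.26157
parabola through these three points peaks at t≈4.437 with y≈3.26427

max y = 3.264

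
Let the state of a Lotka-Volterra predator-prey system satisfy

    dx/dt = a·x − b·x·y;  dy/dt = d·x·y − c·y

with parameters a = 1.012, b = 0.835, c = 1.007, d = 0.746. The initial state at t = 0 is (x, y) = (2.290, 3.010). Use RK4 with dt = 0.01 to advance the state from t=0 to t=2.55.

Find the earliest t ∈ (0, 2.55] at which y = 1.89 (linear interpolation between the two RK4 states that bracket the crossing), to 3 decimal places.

t = 1.410

t=0.000: state=(2.290, 3.010)
step 1 (dt=0.01): k1=(-3.438, 2.111), k2=(-3.432, 2.080), k3=(-3.432, 2.080), k4=(-3.426, 2.048); state += dt/6·(k1+2k2+2k3+k4)
t=0.010: state=(2.256, 3.031)
t=0.020: state=(2.221, 3.051)
t=0.030: state=(2.187, 3.070)
continuing one RK4 step at a time; state shown every 10 steps (Δt=0.1):
t=0.100: state=(1.955, 3.188)
t=0.200: state=(1.649, 3.297)
t=0.300: state=(1.383, 3.337)
t=0.400: state=(1.159, 3.317)
t=0.500: state=(0.974, 3.247)
t=0.600: state=(0.826, 3.139)
t=0.700: state=(0.707, 3.005)
t=0.800: state=(0.612, 2.853)
t=0.900: state=(0.538, 2.693)
t=1.000: state=(0.478, 2.529)
t=1.100: state=(0.431, 2.365)
t=1.200: state=(0.394, 2.205)
t=1.300: state=(0.365, 2.051)
t=1.400: state=(0.343, 1.904)
t=1.410: state=(0.341, 1.890)
next step: t=1.420: state=(0.339, 1.876) — y has crossed 1.89
linear interpolation between t=1.410 (1.89018) and t=1.420 (1.87600) → t≈1.410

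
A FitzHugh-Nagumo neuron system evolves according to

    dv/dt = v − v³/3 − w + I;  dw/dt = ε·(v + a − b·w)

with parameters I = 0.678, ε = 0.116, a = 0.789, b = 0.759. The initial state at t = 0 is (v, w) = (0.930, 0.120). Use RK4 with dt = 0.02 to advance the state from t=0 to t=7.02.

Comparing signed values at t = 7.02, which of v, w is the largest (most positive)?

t=0.000: state=(0.930, 0.120)
step 1 (dt=0.02): k1=(1.220, 0.189), k2=(1.220, 0.190), k3=(1.219, 0.190), k4=(1.219, 0.191); state += dt/6·(k1+2k2+2k3+k4)
t=0.020: state=(0.954, 0.124)
t=0.040: state=(0.979, 0.128)
t=0.060: state=(1.003, 0.132)
continuing one RK4 step at a time; state shown every 25 steps (Δt=0.5):
t=0.500: state=(1.475, 0.229)
t=1.000: state=(1.751, 0.357)
t=1.500: state=(1.814, 0.488)
t=2.000: state=(1.796, 0.614)
t=2.500: state=(1.753, 0.733)
t=3.000: state=(1.701, 0.844)
t=3.500: state=(1.647, 0.948)
t=4.000: state=(1.590, 1.044)
t=4.500: state=(1.531, 1.132)
t=5.000: state=(1.470, 1.213)
t=5.500: state=(1.407, 1.287)
t=6.000: state=(1.340, 1.355)
t=6.500: state=(1.268, 1.415)
t=7.000: state=(1.190, 1.469)
t=7.020: state=(1.187, 1.471)
compare at T: v=1.187, w=1.471

largest component: w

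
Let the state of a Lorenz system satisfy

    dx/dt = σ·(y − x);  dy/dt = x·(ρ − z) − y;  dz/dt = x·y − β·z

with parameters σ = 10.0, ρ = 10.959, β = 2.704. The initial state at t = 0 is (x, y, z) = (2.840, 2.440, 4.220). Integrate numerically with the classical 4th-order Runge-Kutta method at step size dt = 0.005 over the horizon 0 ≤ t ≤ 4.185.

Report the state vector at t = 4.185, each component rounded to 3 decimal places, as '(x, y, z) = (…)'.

t=0.000: state=(2.840, 2.440, 4.220)
step 1 (dt=0.005): k1=(-4.000, 16.699, -4.481), k2=(-3.483, 16.621, -4.357), k3=(-3.497, 16.629, -4.355), k4=(-2.994, 16.559, -4.230); state += dt/6·(k1+2k2+2k3+k4)
t=0.005: state=(2.823, 2.523, 4.198)
t=0.010: state=(2.810, 2.606, 4.178)
t=0.015: state=(2.802, 2.688, 4.158)
continuing one RK4 step at a time; state shown every 40 steps (Δt=0.2):
t=0.200: state=(4.486, 6.097, 4.834)
t=0.400: state=(7.755, 8.655, 10.795)
t=0.600: state=(6.096, 4.137, 13.676)
t=0.800: state=(3.203, 2.522, 9.939)
t=1.000: state=(3.057, 3.475, 7.116)
t=1.200: state=(4.630, 5.727, 6.901)
t=1.400: state=(6.686, 7.280, 10.223)
t=1.600: state=(6.052, 5.015, 12.357)
t=1.800: state=(4.175, 3.600, 10.301)
t=2.000: state=(3.939, 4.223, 8.303)
t=2.200: state=(5.034, 5.747, 8.325)
t=2.400: state=(6.152, 6.365, 10.402)
t=2.600: state=(5.627, 5.026, 11.362)
t=2.800: state=(4.566, 4.247, 10.085)
t=3.000: state=(4.506, 4.737, 8.915)
t=3.200: state=(5.252, 5.677, 9.167)
t=3.400: state=(5.784, 5.807, 10.417)
t=3.600: state=(5.358, 5.001, 10.743)
t=3.800: state=(4.784, 4.637, 9.918)
t=4.000: state=(4.841, 5.023, 9.308)
t=4.185: state=(5.283, 5.525, 9.569)

(x, y, z) = (5.283, 5.525, 9.569)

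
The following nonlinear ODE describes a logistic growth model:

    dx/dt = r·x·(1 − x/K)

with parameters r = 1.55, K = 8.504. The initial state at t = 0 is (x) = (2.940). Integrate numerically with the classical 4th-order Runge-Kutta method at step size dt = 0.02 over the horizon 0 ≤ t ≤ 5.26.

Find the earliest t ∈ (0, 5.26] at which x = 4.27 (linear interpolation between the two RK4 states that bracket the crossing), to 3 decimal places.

t = 0.417

t=0.000: state=(2.940)
step 1 (dt=0.02): k1=(2.982), k2=(2.996), k3=(2.996), k4=(3.010); state += dt/6·(k1+2k2+2k3+k4)
t=0.020: state=(3.000)
t=0.040: state=(3.060)
t=0.060: state=(3.121)
continuing one RK4 step at a time; state shown every 10 steps (Δt=0.2):
t=0.200: state=(3.561)
t=0.400: state=(4.214)
next step: t=0.420: state=(4.280) — x has crossed 4.27
linear interpolation between t=0.400 (4.21393) and t=0.420 (4.27983) → t≈0.417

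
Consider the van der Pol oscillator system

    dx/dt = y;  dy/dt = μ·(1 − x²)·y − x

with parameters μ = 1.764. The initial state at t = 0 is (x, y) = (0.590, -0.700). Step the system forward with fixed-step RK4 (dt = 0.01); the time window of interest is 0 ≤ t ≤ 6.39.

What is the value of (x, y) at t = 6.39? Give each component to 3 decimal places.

t=0.000: state=(0.590, -0.700)
step 1 (dt=0.01): k1=(-0.700, -1.395), k2=(-0.707, -1.405), k3=(-0.707, -1.405), k4=(-0.714, -1.414); state += dt/6·(k1+2k2+2k3+k4)
t=0.010: state=(0.583, -0.714)
t=0.020: state=(0.576, -0.728)
t=0.030: state=(0.568, -0.743)
continuing one RK4 step at a time; state shown every 25 steps (Δt=0.25):
t=0.250: state=(0.365, -1.126)
t=0.500: state=(0.008, -1.777)
t=0.750: state=(-0.539, -2.589)
t=1.000: state=(-1.220, -2.594)
t=1.250: state=(-1.709, -1.216)
t=1.500: state=(-1.864, -0.164)
t=1.750: state=(-1.847, 0.229)
t=2.000: state=(-1.770, 0.371)
t=2.250: state=(-1.667, 0.447)
t=2.500: state=(-1.547, 0.514)
t=2.750: state=(-1.409, 0.595)
t=3.000: state=(-1.247, 0.709)
t=3.250: state=(-1.049, 0.885)
t=3.500: state=(-0.794, 1.182)
t=3.750: state=(-0.438, 1.722)
t=4.000: state=(0.102, 2.672)
t=4.250: state=(0.899, 3.531)
t=4.500: state=(1.672, 2.245)
t=4.750: state=(1.986, 0.472)
t=5.000: state=(2.010, -0.153)
t=5.250: state=(1.946, -0.322)
t=5.500: state=(1.857, -0.386)
t=5.750: state=(1.755, -0.430)
t=6.000: state=(1.641, -0.478)
t=6.250: state=(1.515, -0.539)
t=6.390: state=(1.436, -0.583)

(x, y) = (1.436, -0.583)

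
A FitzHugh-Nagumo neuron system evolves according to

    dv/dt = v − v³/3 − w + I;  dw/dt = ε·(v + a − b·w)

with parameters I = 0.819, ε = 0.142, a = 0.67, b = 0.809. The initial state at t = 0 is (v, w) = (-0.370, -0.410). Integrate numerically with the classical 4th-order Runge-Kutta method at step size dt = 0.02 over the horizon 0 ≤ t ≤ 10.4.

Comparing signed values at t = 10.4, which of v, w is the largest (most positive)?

t=0.000: state=(-0.370, -0.410)
step 1 (dt=0.02): k1=(0.876, 0.090), k2=(0.883, 0.091), k3=(0.883, 0.091), k4=(0.889, 0.092); state += dt/6·(k1+2k2+2k3+k4)
t=0.020: state=(-0.352, -0.408)
t=0.040: state=(-0.334, -0.406)
t=0.060: state=(-0.316, -0.404)
continuing one RK4 step at a time; state shown every 25 steps (Δt=0.5):
t=0.500: state=(0.173, -0.349)
t=1.000: state=(0.967, -0.245)
t=1.500: state=(1.692, -0.091)
t=2.000: state=(1.957, 0.089)
t=2.500: state=(1.978, 0.267)
t=3.000: state=(1.937, 0.433)
t=3.500: state=(1.884, 0.587)
t=4.000: state=(1.827, 0.728)
t=4.500: state=(1.769, 0.858)
t=5.000: state=(1.711, 0.976)
t=5.500: state=(1.653, 1.084)
t=6.000: state=(1.594, 1.182)
t=6.500: state=(1.534, 1.270)
t=7.000: state=(1.473, 1.349)
t=7.500: state=(1.411, 1.420)
t=8.000: state=(1.347, 1.482)
t=8.500: state=(1.280, 1.536)
t=9.000: state=(1.211, 1.582)
t=9.500: state=(1.136, 1.621)
t=10.000: state=(1.055, 1.652)
t=10.400: state=(0.984, 1.672)
compare at T: v=0.984, w=1.672

largest component: w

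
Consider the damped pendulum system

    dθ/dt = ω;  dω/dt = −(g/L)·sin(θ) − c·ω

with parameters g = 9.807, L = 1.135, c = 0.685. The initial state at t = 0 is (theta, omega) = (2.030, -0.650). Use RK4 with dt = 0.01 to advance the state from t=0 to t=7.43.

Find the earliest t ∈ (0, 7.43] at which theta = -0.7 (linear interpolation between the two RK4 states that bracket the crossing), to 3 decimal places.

t=0.000: state=(2.030, -0.650)
step 1 (dt=0.01): k1=(-0.650, -7.300), k2=(-0.687, -7.288), k3=(-0.686, -7.288), k4=(-0.723, -7.276); state += dt/6·(k1+2k2+2k3+k4)
t=0.010: state=(2.023, -0.723)
t=0.020: state=(2.016, -0.796)
t=0.030: state=(2.007, -0.868)
continuing one RK4 step at a time; state shown every 25 steps (Δt=0.25):
t=0.250: state=(1.643, -2.434)
t=0.500: state=(0.837, -3.889)
t=0.750: state=(-0.175, -3.866)
t=0.900: state=(-0.693, -2.959)
next step: t=0.910: state=(-0.723, -2.883) — theta has crossed -0.7
linear interpolation between t=0.900 (-0.69340) and t=0.910 (-0.72261) → t≈0.902

t = 0.902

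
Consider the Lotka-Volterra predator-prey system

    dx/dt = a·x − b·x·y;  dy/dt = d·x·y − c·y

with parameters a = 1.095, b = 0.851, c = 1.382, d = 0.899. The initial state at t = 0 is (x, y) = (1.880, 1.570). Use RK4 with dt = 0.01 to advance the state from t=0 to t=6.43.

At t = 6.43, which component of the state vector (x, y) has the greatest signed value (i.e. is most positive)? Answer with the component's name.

t=0.000: state=(1.880, 1.570)
step 1 (dt=0.01): k1=(-0.453, 0.484), k2=(-0.457, 0.481), k3=(-0.457, 0.481), k4=(-0.460, 0.479); state += dt/6·(k1+2k2+2k3+k4)
t=0.010: state=(1.875, 1.575)
t=0.020: state=(1.871, 1.580)
t=0.030: state=(1.866, 1.584)
continuing one RK4 step at a time; state shown every 25 steps (Δt=0.25):
t=0.250: state=(1.750, 1.672)
t=0.500: state=(1.601, 1.725)
t=0.750: state=(1.458, 1.722)
t=1.000: state=(1.336, 1.667)
t=1.250: state=(1.243, 1.576)
t=1.500: state=(1.183, 1.464)
t=1.750: state=(1.153, 1.347)
t=2.000: state=(1.152, 1.235)
t=2.250: state=(1.178, 1.135)
t=2.500: state=(1.228, 1.053)
t=2.750: state=(1.300, 0.989)
t=3.000: state=(1.391, 0.947)
t=3.250: state=(1.499, 0.928)
t=3.500: state=(1.618, 0.932)
t=3.750: state=(1.740, 0.962)
t=4.000: state=(1.854, 1.020)
t=4.250: state=(1.945, 1.108)
t=4.500: state=(1.997, 1.222)
t=4.750: state=(1.996, 1.356)
t=5.000: state=(1.938, 1.496)
t=5.250: state=(1.829, 1.618)
t=5.500: state=(1.688, 1.701)
t=5.750: state=(1.539, 1.730)
t=6.000: state=(1.403, 1.704)
t=6.250: state=(1.293, 1.632)
t=6.430: state=(1.233, 1.561)
compare at T: x=1.233, y=1.561

largest component: y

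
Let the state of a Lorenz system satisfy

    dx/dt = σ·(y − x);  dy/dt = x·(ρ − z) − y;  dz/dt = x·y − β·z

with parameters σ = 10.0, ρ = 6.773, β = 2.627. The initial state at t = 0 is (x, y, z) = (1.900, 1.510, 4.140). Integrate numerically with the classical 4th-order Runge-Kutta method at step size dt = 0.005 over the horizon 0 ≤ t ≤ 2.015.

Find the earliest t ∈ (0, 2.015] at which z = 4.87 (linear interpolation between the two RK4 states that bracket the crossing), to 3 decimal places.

t = 0.638

t=0.000: state=(1.900, 1.510, 4.140)
step 1 (dt=0.005): k1=(-3.900, 3.493, -8.007), k2=(-3.715, 3.496, -7.952), k3=(-3.720, 3.497, -7.952), k4=(-3.539, 3.501, -7.898); state += dt/6·(k1+2k2+2k3+k4)
t=0.005: state=(1.881, 1.527, 4.100)
t=0.010: state=(1.865, 1.545, 4.061)
t=0.015: state=(1.849, 1.563, 4.022)
continuing one RK4 step at a time; state shown every 20 steps (Δt=0.1):
t=0.100: state=(1.787, 1.881, 3.452)
t=0.200: state=(2.009, 2.341, 3.005)
t=0.300: state=(2.430, 2.935, 2.827)
t=0.400: state=(3.011, 3.663, 2.968)
t=0.500: state=(3.715, 4.454, 3.495)
t=0.600: state=(4.443, 5.128, 4.431)
t=0.635: state=(4.671, 5.287, 4.837)
next step: t=0.640: state=(4.702, 5.305, 4.897) — z has crossed 4.87
linear interpolation between t=0.635 (4.83668) and t=0.640 (4.89685) → t≈0.638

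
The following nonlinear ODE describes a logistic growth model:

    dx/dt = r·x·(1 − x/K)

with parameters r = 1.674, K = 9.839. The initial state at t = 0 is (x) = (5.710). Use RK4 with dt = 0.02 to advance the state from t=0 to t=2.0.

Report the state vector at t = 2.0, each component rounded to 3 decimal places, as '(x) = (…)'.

t=0.000: state=(5.710)
step 1 (dt=0.02): k1=(4.011), k2=(4.000), k3=(4.000), k4=(3.989); state += dt/6·(k1+2k2+2k3+k4)
t=0.020: state=(5.790)
t=0.040: state=(5.870)
t=0.060: state=(5.949)
continuing one RK4 step at a time; state shown every 5 steps (Δt=0.1):
t=0.100: state=(6.105)
t=0.200: state=(6.484)
t=0.300: state=(6.844)
t=0.400: state=(7.181)
t=0.500: state=(7.493)
t=0.600: state=(7.779)
t=0.700: state=(8.038)
t=0.800: state=(8.272)
t=0.900: state=(8.480)
t=1.000: state=(8.664)
t=1.100: state=(8.827)
t=1.200: state=(8.969)
t=1.300: state=(9.093)
t=1.400: state=(9.200)
t=1.500: state=(9.293)
t=1.600: state=(9.374)
t=1.700: state=(9.442)
t=1.800: state=(9.501)
t=1.900: state=(9.552)
t=2.000: state=(9.595)

(x) = (9.595)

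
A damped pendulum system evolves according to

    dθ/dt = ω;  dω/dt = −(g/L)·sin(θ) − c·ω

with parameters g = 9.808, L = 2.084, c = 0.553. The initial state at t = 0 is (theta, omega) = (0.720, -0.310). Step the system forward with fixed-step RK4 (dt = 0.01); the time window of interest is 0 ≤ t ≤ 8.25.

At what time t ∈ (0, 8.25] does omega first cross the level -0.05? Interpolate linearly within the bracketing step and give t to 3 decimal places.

t = 1.374

t=0.000: state=(0.720, -0.310)
step 1 (dt=0.01): k1=(-0.310, -2.932), k2=(-0.325, -2.918), k3=(-0.325, -2.918), k4=(-0.339, -2.904); state += dt/6·(k1+2k2+2k3+k4)
t=0.010: state=(0.717, -0.339)
t=0.020: state=(0.713, -0.368)
t=0.030: state=(0.709, -0.397)
continuing one RK4 step at a time; state shown every 50 steps (Δt=0.5):
t=0.500: state=(0.277, -1.263)
t=1.000: state=(-0.308, -0.864)
t=1.370: state=(-0.482, -0.059)
next step: t=1.380: state=(-0.482, -0.037) — omega has crossed -0.05
linear interpolation between t=1.370 (-0.05916) and t=1.380 (-0.03707) → t≈1.374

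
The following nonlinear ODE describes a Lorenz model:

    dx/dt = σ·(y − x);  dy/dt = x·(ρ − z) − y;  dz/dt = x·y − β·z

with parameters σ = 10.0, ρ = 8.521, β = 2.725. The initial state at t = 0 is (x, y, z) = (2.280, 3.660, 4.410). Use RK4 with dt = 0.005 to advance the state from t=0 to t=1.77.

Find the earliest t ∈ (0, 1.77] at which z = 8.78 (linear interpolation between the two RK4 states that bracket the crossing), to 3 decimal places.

t=0.000: state=(2.280, 3.660, 4.410)
step 1 (dt=0.005): k1=(13.800, 5.713, -3.672), k2=(13.598, 5.862, -3.488), k3=(13.607, 5.858, -3.490), k4=(13.413, 6.004, -3.307); state += dt/6·(k1+2k2+2k3+k4)
t=0.005: state=(2.348, 3.689, 4.393)
t=0.010: state=(2.414, 3.720, 4.377)
t=0.015: state=(2.479, 3.752, 4.363)
continuing one RK4 step at a time; state shown every 20 steps (Δt=0.1):
t=0.100: state=(3.427, 4.461, 4.394)
t=0.200: state=(4.452, 5.472, 5.084)
t=0.300: state=(5.411, 6.256, 6.452)
t=0.400: state=(6.015, 6.318, 8.129)
t=0.440: state=(6.079, 6.091, 8.716)
next step: t=0.445: state=(6.078, 6.054, 8.781) — z has crossed 8.78
linear interpolation between t=0.440 (8.71565) and t=0.445 (8.78102) → t≈0.445

t = 0.445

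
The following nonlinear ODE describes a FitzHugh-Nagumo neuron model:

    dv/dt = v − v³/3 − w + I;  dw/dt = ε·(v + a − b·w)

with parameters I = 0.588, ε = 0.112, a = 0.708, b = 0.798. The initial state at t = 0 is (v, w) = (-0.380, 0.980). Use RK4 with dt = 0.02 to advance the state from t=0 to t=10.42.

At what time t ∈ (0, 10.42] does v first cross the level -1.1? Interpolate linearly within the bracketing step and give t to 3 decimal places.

t = 0.776

t=0.000: state=(-0.380, 0.980)
step 1 (dt=0.02): k1=(-0.754, -0.051), k2=(-0.760, -0.052), k3=(-0.760, -0.052), k4=(-0.766, -0.052); state += dt/6·(k1+2k2+2k3+k4)
t=0.020: state=(-0.395, 0.979)
t=0.040: state=(-0.411, 0.978)
t=0.060: state=(-0.426, 0.977)
continuing one RK4 step at a time; state shown every 25 steps (Δt=0.5):
t=0.500: state=(-0.824, 0.943)
t=0.760: state=(-1.084, 0.915)
next step: t=0.780: state=(-1.104, 0.912) — v has crossed -1.1
linear interpolation between t=0.760 (-1.08449) and t=0.780 (-1.10414) → t≈0.776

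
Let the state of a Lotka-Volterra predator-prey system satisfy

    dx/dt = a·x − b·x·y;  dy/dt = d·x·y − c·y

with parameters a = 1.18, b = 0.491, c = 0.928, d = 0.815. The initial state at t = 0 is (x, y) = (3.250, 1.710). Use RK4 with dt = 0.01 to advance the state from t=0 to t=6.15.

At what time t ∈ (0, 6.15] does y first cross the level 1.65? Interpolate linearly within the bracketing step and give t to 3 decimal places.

t=0.000: state=(3.250, 1.710)
step 1 (dt=0.01): k1=(1.106, 2.942), k2=(1.085, 2.976), k3=(1.084, 2.976), k4=(1.062, 3.009); state += dt/6·(k1+2k2+2k3+k4)
t=0.010: state=(3.261, 1.740)
t=0.020: state=(3.271, 1.770)
t=0.030: state=(3.281, 1.801)
continuing one RK4 step at a time; state shown every 20 steps (Δt=0.2):
t=0.200: state=(3.364, 2.443)
t=0.400: state=(3.193, 3.478)
t=0.600: state=(2.708, 4.690)
t=0.800: state=(2.048, 5.744)
t=1.000: state=(1.427, 6.323)
t=1.200: state=(0.965, 6.368)
t=1.400: state=(0.664, 6.028)
t=1.600: state=(0.477, 5.488)
t=1.800: state=(0.363, 4.878)
t=2.000: state=(0.293, 4.272)
t=2.200: state=(0.251, 3.708)
t=2.400: state=(0.227, 3.202)
t=2.600: state=(0.214, 2.756)
t=2.800: state=(0.211, 2.370)
t=3.000: state=(0.215, 2.038)
t=3.200: state=(0.226, 1.754)
t=3.280: state=(0.233, 1.653)
next step: t=3.290: state=(0.233, 1.641) — y has crossed 1.65
linear interpolation between t=3.280 (1.65334) and t=3.290 (1.64119) → t≈3.283

t = 3.283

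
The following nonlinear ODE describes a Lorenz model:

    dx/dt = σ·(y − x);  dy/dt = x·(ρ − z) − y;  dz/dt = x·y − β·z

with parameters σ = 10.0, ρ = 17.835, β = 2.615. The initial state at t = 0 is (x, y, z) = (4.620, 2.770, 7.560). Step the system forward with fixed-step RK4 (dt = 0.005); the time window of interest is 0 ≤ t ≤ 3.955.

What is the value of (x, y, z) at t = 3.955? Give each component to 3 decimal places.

t=0.000: state=(4.620, 2.770, 7.560)
step 1 (dt=0.005): k1=(-18.500, 44.701, -6.972), k2=(-16.920, 44.193, -6.543), k3=(-16.972, 44.230, -6.541), k4=(-15.440, 43.756, -6.119); state += dt/6·(k1+2k2+2k3+k4)
t=0.005: state=(4.535, 2.991, 7.527)
t=0.010: state=(4.465, 3.208, 7.499)
t=0.015: state=(4.409, 3.421, 7.474)
continuing one RK4 step at a time; state shown every 40 steps (Δt=0.2):
t=0.200: state=(7.861, 11.385, 11.272)
t=0.400: state=(9.929, 6.504, 24.233)
t=0.600: state=(2.896, 1.095, 16.865)
t=0.800: state=(2.029, 2.534, 10.537)
t=1.000: state=(4.717, 7.095, 8.690)
t=1.200: state=(10.500, 12.126, 18.924)
t=1.400: state=(6.079, 2.394, 21.217)
t=1.600: state=(2.347, 2.050, 13.530)
t=1.800: state=(3.562, 5.045, 9.514)
t=2.000: state=(8.448, 11.382, 13.893)
t=2.200: state=(8.724, 5.522, 22.855)
t=2.400: state=(3.311, 2.111, 16.082)
t=2.600: state=(3.310, 4.277, 10.948)
t=2.800: state=(7.080, 9.747, 12.304)
t=3.000: state=(9.583, 7.949, 21.991)
t=3.200: state=(4.408, 2.590, 17.761)
t=3.400: state=(3.478, 4.106, 12.228)
t=3.600: state=(6.492, 8.774, 12.268)
t=3.800: state=(9.488, 8.833, 20.728)
t=3.955: state=(6.224, 3.750, 19.918)

(x, y, z) = (6.224, 3.750, 19.918)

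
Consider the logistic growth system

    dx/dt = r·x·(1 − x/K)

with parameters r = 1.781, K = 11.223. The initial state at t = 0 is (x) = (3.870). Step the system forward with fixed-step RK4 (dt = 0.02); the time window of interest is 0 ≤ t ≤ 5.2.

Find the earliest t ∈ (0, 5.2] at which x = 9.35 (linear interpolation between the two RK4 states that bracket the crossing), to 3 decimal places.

t=0.000: state=(3.870)
step 1 (dt=0.02): k1=(4.516), k2=(4.540), k3=(4.541), k4=(4.565); state += dt/6·(k1+2k2+2k3+k4)
t=0.020: state=(3.961)
t=0.040: state=(4.053)
t=0.060: state=(4.145)
continuing one RK4 step at a time; state shown every 10 steps (Δt=0.2):
t=0.200: state=(4.815)
t=0.400: state=(5.809)
t=0.600: state=(6.791)
t=0.800: state=(7.703)
t=1.000: state=(8.502)
t=1.200: state=(9.168)
t=1.260: state=(9.341)
next step: t=1.280: state=(9.396) — x has crossed 9.35
linear interpolation between t=1.260 (9.34120) and t=1.280 (9.39633) → t≈1.263

t = 1.263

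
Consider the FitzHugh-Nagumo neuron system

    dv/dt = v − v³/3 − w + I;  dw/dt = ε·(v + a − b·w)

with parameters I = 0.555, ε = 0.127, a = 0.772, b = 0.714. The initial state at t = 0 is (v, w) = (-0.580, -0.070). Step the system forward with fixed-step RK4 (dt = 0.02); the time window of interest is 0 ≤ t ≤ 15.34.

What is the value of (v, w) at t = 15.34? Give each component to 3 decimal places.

(v, w) = (-1.912, 0.892)

t=0.000: state=(-0.580, -0.070)
step 1 (dt=0.02): k1=(0.110, 0.031), k2=(0.110, 0.031), k3=(0.110, 0.031), k4=(0.111, 0.031); state += dt/6·(k1+2k2+2k3+k4)
t=0.020: state=(-0.578, -0.069)
t=0.040: state=(-0.576, -0.069)
t=0.060: state=(-0.573, -0.068)
continuing one RK4 step at a time; state shown every 25 steps (Δt=0.5):
t=0.500: state=(-0.519, -0.053)
t=1.000: state=(-0.442, -0.033)
t=1.500: state=(-0.341, -0.008)
t=2.000: state=(-0.201, 0.023)
t=2.500: state=(0.003, 0.064)
t=3.000: state=(0.307, 0.118)
t=3.500: state=(0.738, 0.193)
t=4.000: state=(1.219, 0.293)
t=4.500: state=(1.554, 0.415)
t=5.000: state=(1.682, 0.546)
t=5.500: state=(1.692, 0.675)
t=6.000: state=(1.655, 0.797)
t=6.500: state=(1.600, 0.911)
t=7.000: state=(1.536, 1.016)
t=7.500: state=(1.467, 1.112)
t=8.000: state=(1.394, 1.199)
t=8.500: state=(1.314, 1.278)
t=9.000: state=(1.228, 1.348)
t=9.500: state=(1.131, 1.410)
t=10.000: state=(1.020, 1.462)
t=10.500: state=(0.887, 1.504)
t=11.000: state=(0.719, 1.536)
t=11.500: state=(0.490, 1.553)
t=12.000: state=(0.148, 1.553)
t=12.500: state=(-0.395, 1.525)
t=13.000: state=(-1.155, 1.458)
t=13.500: state=(-1.753, 1.349)
t=14.000: state=(-1.951, 1.220)
t=14.500: state=(-1.967, 1.092)
t=15.000: state=(-1.938, 0.970)
t=15.340: state=(-1.912, 0.892)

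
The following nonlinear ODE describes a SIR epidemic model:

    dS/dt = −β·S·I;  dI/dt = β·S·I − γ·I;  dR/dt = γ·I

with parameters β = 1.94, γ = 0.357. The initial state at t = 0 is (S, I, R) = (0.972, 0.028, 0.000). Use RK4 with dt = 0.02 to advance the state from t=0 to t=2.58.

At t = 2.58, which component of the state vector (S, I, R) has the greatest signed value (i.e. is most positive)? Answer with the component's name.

t=0.000: state=(0.972, 0.028, 0.000)
step 1 (dt=0.02): k1=(-0.053, 0.043, 0.010), k2=(-0.054, 0.043, 0.010), k3=(-0.054, 0.043, 0.010), k4=(-0.054, 0.044, 0.010); state += dt/6·(k1+2k2+2k3+k4)
t=0.020: state=(0.971, 0.029, 0.000)
t=0.040: state=(0.970, 0.030, 0.000)
t=0.060: state=(0.969, 0.031, 0.001)
continuing one RK4 step at a time; state shown every 5 steps (Δt=0.1):
t=0.100: state=(0.966, 0.033, 0.001)
t=0.200: state=(0.960, 0.038, 0.002)
t=0.300: state=(0.952, 0.044, 0.004)
t=0.400: state=(0.943, 0.051, 0.005)
t=0.500: state=(0.933, 0.059, 0.007)
t=0.600: state=(0.922, 0.068, 0.010)
t=0.700: state=(0.909, 0.079, 0.012)
t=0.800: state=(0.894, 0.091, 0.015)
t=0.900: state=(0.877, 0.104, 0.019)
t=1.000: state=(0.859, 0.118, 0.023)
t=1.100: state=(0.838, 0.135, 0.027)
t=1.200: state=(0.815, 0.153, 0.032)
t=1.300: state=(0.790, 0.172, 0.038)
t=1.400: state=(0.762, 0.193, 0.045)
t=1.500: state=(0.733, 0.215, 0.052)
t=1.600: state=(0.701, 0.239, 0.060)
t=1.700: state=(0.668, 0.263, 0.069)
t=1.800: state=(0.633, 0.288, 0.079)
t=1.900: state=(0.597, 0.313, 0.090)
t=2.000: state=(0.561, 0.338, 0.101)
t=2.100: state=(0.524, 0.362, 0.114)
t=2.200: state=(0.487, 0.386, 0.127)
t=2.300: state=(0.451, 0.408, 0.141)
t=2.400: state=(0.416, 0.428, 0.156)
t=2.500: state=(0.382, 0.446, 0.172)
t=2.580: state=(0.356, 0.459, 0.185)
compare at T: S=0.356, I=0.459, R=0.185

largest component: I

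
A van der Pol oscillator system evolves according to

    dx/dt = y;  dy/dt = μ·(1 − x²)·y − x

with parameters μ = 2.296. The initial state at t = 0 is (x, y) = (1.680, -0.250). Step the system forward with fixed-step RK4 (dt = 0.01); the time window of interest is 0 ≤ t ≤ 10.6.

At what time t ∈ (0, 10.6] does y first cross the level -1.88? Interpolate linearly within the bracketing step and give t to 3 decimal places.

t=0.000: state=(1.680, -0.250)
step 1 (dt=0.01): k1=(-0.250, -0.634), k2=(-0.253, -0.622), k3=(-0.253, -0.622), k4=(-0.256, -0.610); state += dt/6·(k1+2k2+2k3+k4)
t=0.010: state=(1.677, -0.256)
t=0.020: state=(1.675, -0.262)
t=0.030: state=(1.672, -0.268)
continuing one RK4 step at a time; state shown every 50 steps (Δt=0.5):
t=0.500: state=(1.504, -0.428)
t=1.000: state=(1.252, -0.597)
t=1.500: state=(0.868, -1.016)
t=1.840: state=(0.403, -1.857)
next step: t=1.850: state=(0.384, -1.897) — y has crossed -1.88
linear interpolation between t=1.840 (-1.85690) and t=1.850 (-1.89725) → t≈1.846

t = 1.846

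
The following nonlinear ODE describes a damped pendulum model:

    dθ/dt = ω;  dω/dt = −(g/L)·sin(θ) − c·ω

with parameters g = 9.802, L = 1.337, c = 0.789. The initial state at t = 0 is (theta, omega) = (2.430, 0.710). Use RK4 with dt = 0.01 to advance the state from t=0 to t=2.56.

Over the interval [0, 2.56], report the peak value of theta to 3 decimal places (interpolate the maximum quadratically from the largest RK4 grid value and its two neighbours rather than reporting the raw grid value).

t=0.000: state=(2.430, 0.710)
step 1 (dt=0.01): k1=(0.710, -5.348), k2=(0.683, -5.307), k3=(0.683, -5.308), k4=(0.657, -5.268); state += dt/6·(k1+2k2+2k3+k4)
t=0.010: state=(2.437, 0.657)
t=0.020: state=(2.443, 0.605)
t=0.030: state=(2.449, 0.553)
continuing one RK4 step at a time; state shown every 10 steps (Δt=0.1):
t=0.100: state=(2.475, 0.210)
t=0.200: state=(2.474, -0.240)
t=0.300: state=(2.428, -0.669)
t=0.400: state=(2.340, -1.101)
t=0.500: state=(2.207, -1.553)
t=0.600: state=(2.028, -2.036)
t=0.700: state=(1.800, -2.543)
t=0.800: state=(1.520, -3.050)
t=0.900: state=(1.191, -3.504)
t=1.000: state=(0.823, -3.831)
t=1.100: state=(0.432, -3.951)
t=1.200: state=(0.042, -3.813)
t=1.300: state=(-0.322, -3.422)
t=1.400: state=(-0.636, -2.834)
t=1.500: state=(-0.885, -2.131)
t=1.600: state=(-1.061, -1.384)
t=1.700: state=(-1.162, -0.645)
t=1.800: state=(-1.191, 0.056)
t=1.900: state=(-1.153, 0.703)
t=2.000: state=(-1.053, 1.280)
t=2.100: state=(-0.900, 1.767)
t=2.200: state=(-0.703, 2.140)
t=2.300: state=(-0.477, 2.369)
t=2.400: state=(-0.235, 2.433)
t=2.500: state=(0.004, 2.328)
t=2.560: state=(0.140, 2.189)
largest grid value and its neighbours: theta(0.140)=2.48019, theta(0.150)=2.48023, theta(0.160)=2.47982
parabola through these three points peaks at t≈0.146 with theta≈2.48027

max theta = 2.480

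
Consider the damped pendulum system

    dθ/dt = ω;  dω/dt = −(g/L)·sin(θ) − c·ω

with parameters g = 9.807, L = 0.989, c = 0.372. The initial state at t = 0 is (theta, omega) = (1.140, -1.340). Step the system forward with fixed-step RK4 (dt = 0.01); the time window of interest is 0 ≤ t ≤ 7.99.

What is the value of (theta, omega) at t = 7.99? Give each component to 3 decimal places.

(theta, omega) = (0.245, 0.253)

t=0.000: state=(1.140, -1.340)
step 1 (dt=0.01): k1=(-1.340, -8.512), k2=(-1.383, -8.468), k3=(-1.382, -8.467), k4=(-1.425, -8.422); state += dt/6·(k1+2k2+2k3+k4)
t=0.010: state=(1.126, -1.425)
t=0.020: state=(1.112, -1.508)
t=0.030: state=(1.096, -1.591)
continuing one RK4 step at a time; state shown every 50 steps (Δt=0.5):
t=0.500: state=(-0.240, -3.132)
t=1.000: state=(-0.984, 0.510)
t=1.500: state=(0.023, 2.723)
t=2.000: state=(0.814, -0.052)
t=2.500: state=(0.077, -2.276)
t=3.000: state=(-0.665, -0.175)
t=3.500: state=(-0.117, 1.879)
t=4.000: state=(0.543, 0.271)
t=4.500: state=(0.126, -1.548)
t=5.000: state=(-0.444, -0.297)
t=5.500: state=(-0.120, 1.276)
t=6.000: state=(0.365, 0.286)
t=6.500: state=(0.109, -1.053)
t=7.000: state=(-0.300, -0.260)
t=7.500: state=(-0.095, 0.871)
t=7.990: state=(0.245, 0.253)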